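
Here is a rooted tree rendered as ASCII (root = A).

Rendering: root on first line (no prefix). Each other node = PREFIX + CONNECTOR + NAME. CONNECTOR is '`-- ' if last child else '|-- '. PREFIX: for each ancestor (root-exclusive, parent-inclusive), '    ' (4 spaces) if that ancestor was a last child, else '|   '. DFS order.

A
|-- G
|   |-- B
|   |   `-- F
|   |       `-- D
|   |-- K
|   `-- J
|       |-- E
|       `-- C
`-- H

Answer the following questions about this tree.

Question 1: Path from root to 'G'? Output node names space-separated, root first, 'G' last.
Answer: A G

Derivation:
Walk down from root: A -> G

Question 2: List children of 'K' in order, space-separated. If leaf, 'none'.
Answer: none

Derivation:
Node K's children (from adjacency): (leaf)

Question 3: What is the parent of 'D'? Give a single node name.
Answer: F

Derivation:
Scan adjacency: D appears as child of F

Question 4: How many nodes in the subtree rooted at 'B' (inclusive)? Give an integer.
Answer: 3

Derivation:
Subtree rooted at B contains: B, D, F
Count = 3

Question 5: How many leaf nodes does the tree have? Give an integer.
Answer: 5

Derivation:
Leaves (nodes with no children): C, D, E, H, K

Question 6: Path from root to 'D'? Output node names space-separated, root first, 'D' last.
Answer: A G B F D

Derivation:
Walk down from root: A -> G -> B -> F -> D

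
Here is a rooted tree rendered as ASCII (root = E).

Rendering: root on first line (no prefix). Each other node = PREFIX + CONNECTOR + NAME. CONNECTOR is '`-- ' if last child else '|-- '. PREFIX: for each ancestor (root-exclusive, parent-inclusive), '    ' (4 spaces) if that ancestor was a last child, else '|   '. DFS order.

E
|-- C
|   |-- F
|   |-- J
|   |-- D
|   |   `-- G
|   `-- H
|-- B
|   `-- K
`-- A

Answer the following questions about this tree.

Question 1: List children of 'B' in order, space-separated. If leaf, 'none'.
Answer: K

Derivation:
Node B's children (from adjacency): K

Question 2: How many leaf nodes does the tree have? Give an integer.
Answer: 6

Derivation:
Leaves (nodes with no children): A, F, G, H, J, K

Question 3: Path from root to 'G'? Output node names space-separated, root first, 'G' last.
Walk down from root: E -> C -> D -> G

Answer: E C D G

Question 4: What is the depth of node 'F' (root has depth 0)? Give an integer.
Path from root to F: E -> C -> F
Depth = number of edges = 2

Answer: 2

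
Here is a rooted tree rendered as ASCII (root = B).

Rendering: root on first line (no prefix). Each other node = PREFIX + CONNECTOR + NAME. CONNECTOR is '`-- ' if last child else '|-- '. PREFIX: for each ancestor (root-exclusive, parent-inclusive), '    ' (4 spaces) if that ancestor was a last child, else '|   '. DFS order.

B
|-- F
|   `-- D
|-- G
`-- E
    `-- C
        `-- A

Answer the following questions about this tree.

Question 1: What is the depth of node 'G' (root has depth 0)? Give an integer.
Path from root to G: B -> G
Depth = number of edges = 1

Answer: 1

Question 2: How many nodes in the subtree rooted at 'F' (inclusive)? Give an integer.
Answer: 2

Derivation:
Subtree rooted at F contains: D, F
Count = 2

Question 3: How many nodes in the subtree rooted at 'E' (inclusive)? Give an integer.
Answer: 3

Derivation:
Subtree rooted at E contains: A, C, E
Count = 3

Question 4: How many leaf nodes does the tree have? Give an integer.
Answer: 3

Derivation:
Leaves (nodes with no children): A, D, G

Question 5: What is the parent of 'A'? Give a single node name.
Answer: C

Derivation:
Scan adjacency: A appears as child of C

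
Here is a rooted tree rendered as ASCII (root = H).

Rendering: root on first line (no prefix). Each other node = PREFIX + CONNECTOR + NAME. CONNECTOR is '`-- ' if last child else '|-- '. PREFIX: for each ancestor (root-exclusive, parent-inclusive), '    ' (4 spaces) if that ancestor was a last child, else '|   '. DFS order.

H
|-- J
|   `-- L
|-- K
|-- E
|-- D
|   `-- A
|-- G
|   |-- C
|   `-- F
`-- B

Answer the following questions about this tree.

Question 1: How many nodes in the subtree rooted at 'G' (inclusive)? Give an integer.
Subtree rooted at G contains: C, F, G
Count = 3

Answer: 3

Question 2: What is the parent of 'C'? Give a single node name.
Scan adjacency: C appears as child of G

Answer: G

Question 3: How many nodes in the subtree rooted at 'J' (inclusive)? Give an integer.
Subtree rooted at J contains: J, L
Count = 2

Answer: 2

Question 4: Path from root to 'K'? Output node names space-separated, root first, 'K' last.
Answer: H K

Derivation:
Walk down from root: H -> K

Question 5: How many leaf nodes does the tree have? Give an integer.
Leaves (nodes with no children): A, B, C, E, F, K, L

Answer: 7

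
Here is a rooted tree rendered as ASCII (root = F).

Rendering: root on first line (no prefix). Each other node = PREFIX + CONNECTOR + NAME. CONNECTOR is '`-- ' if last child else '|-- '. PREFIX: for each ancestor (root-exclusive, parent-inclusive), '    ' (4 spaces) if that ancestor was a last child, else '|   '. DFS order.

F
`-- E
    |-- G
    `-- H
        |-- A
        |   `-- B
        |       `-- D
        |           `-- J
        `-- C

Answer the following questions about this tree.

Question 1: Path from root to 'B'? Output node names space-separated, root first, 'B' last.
Walk down from root: F -> E -> H -> A -> B

Answer: F E H A B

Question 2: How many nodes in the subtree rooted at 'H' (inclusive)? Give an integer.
Answer: 6

Derivation:
Subtree rooted at H contains: A, B, C, D, H, J
Count = 6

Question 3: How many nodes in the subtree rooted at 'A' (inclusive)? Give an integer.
Subtree rooted at A contains: A, B, D, J
Count = 4

Answer: 4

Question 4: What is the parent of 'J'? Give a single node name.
Answer: D

Derivation:
Scan adjacency: J appears as child of D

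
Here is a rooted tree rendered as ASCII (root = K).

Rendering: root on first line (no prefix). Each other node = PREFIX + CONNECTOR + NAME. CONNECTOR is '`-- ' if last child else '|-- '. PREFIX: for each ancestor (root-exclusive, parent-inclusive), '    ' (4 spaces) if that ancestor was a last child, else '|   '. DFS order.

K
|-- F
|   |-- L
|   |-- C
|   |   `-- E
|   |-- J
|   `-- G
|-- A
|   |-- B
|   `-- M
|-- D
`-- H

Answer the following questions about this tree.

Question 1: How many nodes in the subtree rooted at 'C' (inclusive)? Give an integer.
Subtree rooted at C contains: C, E
Count = 2

Answer: 2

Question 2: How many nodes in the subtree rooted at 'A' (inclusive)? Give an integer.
Answer: 3

Derivation:
Subtree rooted at A contains: A, B, M
Count = 3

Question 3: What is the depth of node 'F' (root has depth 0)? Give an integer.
Answer: 1

Derivation:
Path from root to F: K -> F
Depth = number of edges = 1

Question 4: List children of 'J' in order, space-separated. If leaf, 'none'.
Answer: none

Derivation:
Node J's children (from adjacency): (leaf)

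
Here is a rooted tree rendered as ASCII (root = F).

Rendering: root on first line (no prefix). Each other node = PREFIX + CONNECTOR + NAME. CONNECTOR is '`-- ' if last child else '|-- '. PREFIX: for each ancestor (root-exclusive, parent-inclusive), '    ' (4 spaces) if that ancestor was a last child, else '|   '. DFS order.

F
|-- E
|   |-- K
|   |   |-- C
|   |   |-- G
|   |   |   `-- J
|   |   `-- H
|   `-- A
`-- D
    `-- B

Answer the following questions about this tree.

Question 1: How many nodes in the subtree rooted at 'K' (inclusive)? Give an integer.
Answer: 5

Derivation:
Subtree rooted at K contains: C, G, H, J, K
Count = 5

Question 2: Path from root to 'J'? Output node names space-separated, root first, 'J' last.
Walk down from root: F -> E -> K -> G -> J

Answer: F E K G J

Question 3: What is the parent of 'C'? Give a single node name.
Answer: K

Derivation:
Scan adjacency: C appears as child of K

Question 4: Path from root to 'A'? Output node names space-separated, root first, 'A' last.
Walk down from root: F -> E -> A

Answer: F E A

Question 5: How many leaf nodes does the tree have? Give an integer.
Answer: 5

Derivation:
Leaves (nodes with no children): A, B, C, H, J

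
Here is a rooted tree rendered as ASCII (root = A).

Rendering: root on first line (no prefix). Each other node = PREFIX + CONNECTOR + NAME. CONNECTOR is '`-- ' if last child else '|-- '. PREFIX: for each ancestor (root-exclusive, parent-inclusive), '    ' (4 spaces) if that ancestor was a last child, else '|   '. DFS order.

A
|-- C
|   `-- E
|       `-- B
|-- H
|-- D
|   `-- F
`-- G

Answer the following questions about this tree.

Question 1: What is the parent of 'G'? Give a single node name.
Answer: A

Derivation:
Scan adjacency: G appears as child of A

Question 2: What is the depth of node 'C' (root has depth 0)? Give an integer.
Answer: 1

Derivation:
Path from root to C: A -> C
Depth = number of edges = 1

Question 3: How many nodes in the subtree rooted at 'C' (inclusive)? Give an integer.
Answer: 3

Derivation:
Subtree rooted at C contains: B, C, E
Count = 3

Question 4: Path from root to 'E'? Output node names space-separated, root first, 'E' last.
Walk down from root: A -> C -> E

Answer: A C E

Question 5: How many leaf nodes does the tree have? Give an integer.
Leaves (nodes with no children): B, F, G, H

Answer: 4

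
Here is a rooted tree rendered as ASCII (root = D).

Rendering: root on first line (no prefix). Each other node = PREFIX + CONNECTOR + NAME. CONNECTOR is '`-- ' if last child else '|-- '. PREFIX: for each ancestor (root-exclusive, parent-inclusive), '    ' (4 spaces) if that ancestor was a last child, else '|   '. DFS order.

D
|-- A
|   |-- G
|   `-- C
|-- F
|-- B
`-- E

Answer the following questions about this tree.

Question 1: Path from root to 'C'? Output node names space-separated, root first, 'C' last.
Walk down from root: D -> A -> C

Answer: D A C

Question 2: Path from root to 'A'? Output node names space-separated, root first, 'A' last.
Walk down from root: D -> A

Answer: D A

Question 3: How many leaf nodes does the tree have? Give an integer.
Answer: 5

Derivation:
Leaves (nodes with no children): B, C, E, F, G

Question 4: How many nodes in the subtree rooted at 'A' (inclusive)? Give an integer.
Answer: 3

Derivation:
Subtree rooted at A contains: A, C, G
Count = 3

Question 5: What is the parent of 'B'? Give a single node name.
Scan adjacency: B appears as child of D

Answer: D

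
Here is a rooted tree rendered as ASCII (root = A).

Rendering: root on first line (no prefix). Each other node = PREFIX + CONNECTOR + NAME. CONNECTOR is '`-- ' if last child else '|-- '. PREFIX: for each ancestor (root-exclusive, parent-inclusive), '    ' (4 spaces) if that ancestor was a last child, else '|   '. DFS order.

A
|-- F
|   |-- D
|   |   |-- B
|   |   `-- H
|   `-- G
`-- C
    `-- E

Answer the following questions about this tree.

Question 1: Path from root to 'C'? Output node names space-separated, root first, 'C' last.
Walk down from root: A -> C

Answer: A C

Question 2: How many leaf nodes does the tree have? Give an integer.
Leaves (nodes with no children): B, E, G, H

Answer: 4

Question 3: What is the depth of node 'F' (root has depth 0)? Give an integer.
Answer: 1

Derivation:
Path from root to F: A -> F
Depth = number of edges = 1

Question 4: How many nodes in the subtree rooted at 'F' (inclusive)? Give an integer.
Subtree rooted at F contains: B, D, F, G, H
Count = 5

Answer: 5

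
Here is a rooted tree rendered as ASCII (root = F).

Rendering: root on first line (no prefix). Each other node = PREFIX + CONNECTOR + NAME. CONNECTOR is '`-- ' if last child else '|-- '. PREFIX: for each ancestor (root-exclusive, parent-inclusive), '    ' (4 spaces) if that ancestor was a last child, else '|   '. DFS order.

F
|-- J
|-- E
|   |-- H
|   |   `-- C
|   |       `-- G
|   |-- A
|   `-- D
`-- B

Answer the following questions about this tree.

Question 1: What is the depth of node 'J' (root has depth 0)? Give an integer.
Answer: 1

Derivation:
Path from root to J: F -> J
Depth = number of edges = 1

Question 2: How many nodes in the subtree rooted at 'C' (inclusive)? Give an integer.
Answer: 2

Derivation:
Subtree rooted at C contains: C, G
Count = 2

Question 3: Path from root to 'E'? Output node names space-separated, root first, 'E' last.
Answer: F E

Derivation:
Walk down from root: F -> E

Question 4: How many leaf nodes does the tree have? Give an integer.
Leaves (nodes with no children): A, B, D, G, J

Answer: 5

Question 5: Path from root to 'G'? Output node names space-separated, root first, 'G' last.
Walk down from root: F -> E -> H -> C -> G

Answer: F E H C G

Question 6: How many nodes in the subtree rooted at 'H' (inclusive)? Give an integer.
Subtree rooted at H contains: C, G, H
Count = 3

Answer: 3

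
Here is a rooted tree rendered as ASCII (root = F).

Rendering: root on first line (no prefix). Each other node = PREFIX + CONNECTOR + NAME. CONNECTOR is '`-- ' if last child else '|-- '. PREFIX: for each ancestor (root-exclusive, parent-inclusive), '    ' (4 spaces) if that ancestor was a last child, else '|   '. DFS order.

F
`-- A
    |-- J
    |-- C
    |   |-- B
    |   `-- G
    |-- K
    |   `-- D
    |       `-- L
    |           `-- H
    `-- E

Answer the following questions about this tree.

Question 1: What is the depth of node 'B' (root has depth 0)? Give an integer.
Answer: 3

Derivation:
Path from root to B: F -> A -> C -> B
Depth = number of edges = 3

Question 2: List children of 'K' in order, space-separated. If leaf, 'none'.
Node K's children (from adjacency): D

Answer: D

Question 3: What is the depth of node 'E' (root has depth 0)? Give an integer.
Answer: 2

Derivation:
Path from root to E: F -> A -> E
Depth = number of edges = 2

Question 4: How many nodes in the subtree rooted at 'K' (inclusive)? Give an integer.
Subtree rooted at K contains: D, H, K, L
Count = 4

Answer: 4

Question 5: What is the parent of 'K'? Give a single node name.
Scan adjacency: K appears as child of A

Answer: A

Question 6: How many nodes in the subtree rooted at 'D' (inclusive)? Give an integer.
Answer: 3

Derivation:
Subtree rooted at D contains: D, H, L
Count = 3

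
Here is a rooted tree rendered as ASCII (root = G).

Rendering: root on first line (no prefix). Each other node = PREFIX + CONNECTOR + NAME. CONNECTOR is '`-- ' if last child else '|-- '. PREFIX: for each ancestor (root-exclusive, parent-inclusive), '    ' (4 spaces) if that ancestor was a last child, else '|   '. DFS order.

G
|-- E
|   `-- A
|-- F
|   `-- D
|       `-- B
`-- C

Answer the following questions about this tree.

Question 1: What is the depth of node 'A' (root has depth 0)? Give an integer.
Answer: 2

Derivation:
Path from root to A: G -> E -> A
Depth = number of edges = 2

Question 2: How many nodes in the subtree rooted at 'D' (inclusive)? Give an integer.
Answer: 2

Derivation:
Subtree rooted at D contains: B, D
Count = 2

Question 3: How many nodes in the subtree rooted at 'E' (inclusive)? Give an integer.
Subtree rooted at E contains: A, E
Count = 2

Answer: 2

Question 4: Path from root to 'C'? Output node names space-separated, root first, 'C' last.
Walk down from root: G -> C

Answer: G C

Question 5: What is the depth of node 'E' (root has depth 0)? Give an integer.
Path from root to E: G -> E
Depth = number of edges = 1

Answer: 1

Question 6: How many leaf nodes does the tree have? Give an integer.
Answer: 3

Derivation:
Leaves (nodes with no children): A, B, C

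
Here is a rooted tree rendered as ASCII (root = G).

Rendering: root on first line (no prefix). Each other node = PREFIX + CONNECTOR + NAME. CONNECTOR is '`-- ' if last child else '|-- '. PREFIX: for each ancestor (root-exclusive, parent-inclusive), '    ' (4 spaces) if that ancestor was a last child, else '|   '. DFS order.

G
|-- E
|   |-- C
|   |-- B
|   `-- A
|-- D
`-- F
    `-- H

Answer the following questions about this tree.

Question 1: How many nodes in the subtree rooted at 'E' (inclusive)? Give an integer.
Subtree rooted at E contains: A, B, C, E
Count = 4

Answer: 4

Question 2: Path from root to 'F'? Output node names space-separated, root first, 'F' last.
Answer: G F

Derivation:
Walk down from root: G -> F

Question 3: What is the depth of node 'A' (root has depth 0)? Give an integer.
Path from root to A: G -> E -> A
Depth = number of edges = 2

Answer: 2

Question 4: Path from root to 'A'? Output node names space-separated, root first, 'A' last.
Answer: G E A

Derivation:
Walk down from root: G -> E -> A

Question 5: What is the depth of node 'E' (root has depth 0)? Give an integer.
Answer: 1

Derivation:
Path from root to E: G -> E
Depth = number of edges = 1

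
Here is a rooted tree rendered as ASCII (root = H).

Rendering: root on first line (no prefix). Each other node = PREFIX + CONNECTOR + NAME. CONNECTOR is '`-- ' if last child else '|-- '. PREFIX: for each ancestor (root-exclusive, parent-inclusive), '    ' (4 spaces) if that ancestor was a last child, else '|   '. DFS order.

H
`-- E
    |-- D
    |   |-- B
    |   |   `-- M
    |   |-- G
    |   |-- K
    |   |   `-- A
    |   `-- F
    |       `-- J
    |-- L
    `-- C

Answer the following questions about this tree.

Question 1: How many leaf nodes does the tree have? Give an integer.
Answer: 6

Derivation:
Leaves (nodes with no children): A, C, G, J, L, M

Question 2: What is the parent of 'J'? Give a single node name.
Scan adjacency: J appears as child of F

Answer: F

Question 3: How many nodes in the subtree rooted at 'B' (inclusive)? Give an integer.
Answer: 2

Derivation:
Subtree rooted at B contains: B, M
Count = 2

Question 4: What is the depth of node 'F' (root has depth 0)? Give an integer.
Path from root to F: H -> E -> D -> F
Depth = number of edges = 3

Answer: 3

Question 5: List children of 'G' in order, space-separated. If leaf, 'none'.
Answer: none

Derivation:
Node G's children (from adjacency): (leaf)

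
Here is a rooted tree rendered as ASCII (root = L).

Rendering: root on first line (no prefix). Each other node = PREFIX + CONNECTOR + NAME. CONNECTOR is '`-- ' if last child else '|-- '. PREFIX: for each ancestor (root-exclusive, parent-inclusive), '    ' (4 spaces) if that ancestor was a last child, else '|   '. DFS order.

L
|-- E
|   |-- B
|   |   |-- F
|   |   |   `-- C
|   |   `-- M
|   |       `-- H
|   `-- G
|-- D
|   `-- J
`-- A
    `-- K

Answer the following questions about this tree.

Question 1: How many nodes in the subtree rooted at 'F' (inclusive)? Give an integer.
Answer: 2

Derivation:
Subtree rooted at F contains: C, F
Count = 2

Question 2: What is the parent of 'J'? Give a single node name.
Answer: D

Derivation:
Scan adjacency: J appears as child of D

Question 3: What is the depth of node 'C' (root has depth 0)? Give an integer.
Path from root to C: L -> E -> B -> F -> C
Depth = number of edges = 4

Answer: 4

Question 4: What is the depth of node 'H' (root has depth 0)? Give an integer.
Path from root to H: L -> E -> B -> M -> H
Depth = number of edges = 4

Answer: 4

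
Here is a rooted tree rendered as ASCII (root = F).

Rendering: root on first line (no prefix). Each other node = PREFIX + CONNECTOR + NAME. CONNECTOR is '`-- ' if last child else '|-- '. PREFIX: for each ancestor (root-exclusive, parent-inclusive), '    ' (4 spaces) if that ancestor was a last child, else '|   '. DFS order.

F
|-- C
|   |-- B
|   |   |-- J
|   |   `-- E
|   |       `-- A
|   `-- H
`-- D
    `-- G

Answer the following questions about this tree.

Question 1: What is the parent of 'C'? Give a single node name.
Answer: F

Derivation:
Scan adjacency: C appears as child of F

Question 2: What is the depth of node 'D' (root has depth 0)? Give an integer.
Answer: 1

Derivation:
Path from root to D: F -> D
Depth = number of edges = 1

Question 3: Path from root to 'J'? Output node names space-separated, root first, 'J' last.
Answer: F C B J

Derivation:
Walk down from root: F -> C -> B -> J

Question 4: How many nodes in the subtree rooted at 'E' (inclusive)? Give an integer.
Subtree rooted at E contains: A, E
Count = 2

Answer: 2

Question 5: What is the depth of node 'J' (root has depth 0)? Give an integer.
Path from root to J: F -> C -> B -> J
Depth = number of edges = 3

Answer: 3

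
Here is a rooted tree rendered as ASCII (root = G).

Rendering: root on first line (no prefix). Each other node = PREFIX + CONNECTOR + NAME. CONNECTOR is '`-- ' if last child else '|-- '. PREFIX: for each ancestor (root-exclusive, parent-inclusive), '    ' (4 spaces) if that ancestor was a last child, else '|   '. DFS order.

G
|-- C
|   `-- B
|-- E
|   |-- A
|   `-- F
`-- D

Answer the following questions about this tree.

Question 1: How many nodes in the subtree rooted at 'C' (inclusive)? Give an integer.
Answer: 2

Derivation:
Subtree rooted at C contains: B, C
Count = 2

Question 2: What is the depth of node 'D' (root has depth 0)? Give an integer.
Answer: 1

Derivation:
Path from root to D: G -> D
Depth = number of edges = 1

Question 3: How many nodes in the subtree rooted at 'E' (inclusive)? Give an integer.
Subtree rooted at E contains: A, E, F
Count = 3

Answer: 3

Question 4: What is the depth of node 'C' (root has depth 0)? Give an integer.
Path from root to C: G -> C
Depth = number of edges = 1

Answer: 1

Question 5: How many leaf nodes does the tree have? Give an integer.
Answer: 4

Derivation:
Leaves (nodes with no children): A, B, D, F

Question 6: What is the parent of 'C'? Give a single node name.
Answer: G

Derivation:
Scan adjacency: C appears as child of G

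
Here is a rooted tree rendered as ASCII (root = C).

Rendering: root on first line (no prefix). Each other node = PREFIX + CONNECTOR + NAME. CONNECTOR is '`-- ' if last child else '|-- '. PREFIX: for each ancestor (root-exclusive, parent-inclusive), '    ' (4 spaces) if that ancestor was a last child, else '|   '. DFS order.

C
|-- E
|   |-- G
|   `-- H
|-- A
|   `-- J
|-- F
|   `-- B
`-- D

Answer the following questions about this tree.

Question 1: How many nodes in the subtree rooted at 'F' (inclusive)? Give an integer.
Subtree rooted at F contains: B, F
Count = 2

Answer: 2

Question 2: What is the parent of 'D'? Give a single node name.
Scan adjacency: D appears as child of C

Answer: C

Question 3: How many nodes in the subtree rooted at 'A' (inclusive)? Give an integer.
Subtree rooted at A contains: A, J
Count = 2

Answer: 2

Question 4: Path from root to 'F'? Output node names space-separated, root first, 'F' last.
Walk down from root: C -> F

Answer: C F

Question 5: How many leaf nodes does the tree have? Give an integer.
Leaves (nodes with no children): B, D, G, H, J

Answer: 5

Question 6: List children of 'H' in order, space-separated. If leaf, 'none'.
Node H's children (from adjacency): (leaf)

Answer: none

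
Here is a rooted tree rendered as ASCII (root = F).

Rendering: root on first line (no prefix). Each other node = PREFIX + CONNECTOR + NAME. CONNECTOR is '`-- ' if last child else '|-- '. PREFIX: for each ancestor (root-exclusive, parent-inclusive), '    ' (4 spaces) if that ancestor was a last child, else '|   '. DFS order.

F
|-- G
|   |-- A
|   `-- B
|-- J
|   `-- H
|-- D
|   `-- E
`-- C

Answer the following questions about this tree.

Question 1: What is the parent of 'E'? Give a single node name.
Answer: D

Derivation:
Scan adjacency: E appears as child of D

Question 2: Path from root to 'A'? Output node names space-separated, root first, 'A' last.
Answer: F G A

Derivation:
Walk down from root: F -> G -> A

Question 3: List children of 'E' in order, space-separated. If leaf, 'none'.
Answer: none

Derivation:
Node E's children (from adjacency): (leaf)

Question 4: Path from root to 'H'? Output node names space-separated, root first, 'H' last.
Answer: F J H

Derivation:
Walk down from root: F -> J -> H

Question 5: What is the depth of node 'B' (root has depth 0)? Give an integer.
Path from root to B: F -> G -> B
Depth = number of edges = 2

Answer: 2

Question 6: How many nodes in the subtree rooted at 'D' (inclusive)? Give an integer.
Subtree rooted at D contains: D, E
Count = 2

Answer: 2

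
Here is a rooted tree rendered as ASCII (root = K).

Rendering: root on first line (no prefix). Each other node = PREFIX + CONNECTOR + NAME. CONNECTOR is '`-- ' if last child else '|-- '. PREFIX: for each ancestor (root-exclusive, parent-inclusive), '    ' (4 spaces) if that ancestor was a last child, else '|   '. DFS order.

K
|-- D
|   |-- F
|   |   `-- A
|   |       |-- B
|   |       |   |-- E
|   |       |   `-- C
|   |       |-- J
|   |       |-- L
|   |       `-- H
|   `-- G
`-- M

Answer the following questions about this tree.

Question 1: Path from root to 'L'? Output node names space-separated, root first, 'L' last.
Answer: K D F A L

Derivation:
Walk down from root: K -> D -> F -> A -> L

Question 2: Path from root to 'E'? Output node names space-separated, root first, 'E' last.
Answer: K D F A B E

Derivation:
Walk down from root: K -> D -> F -> A -> B -> E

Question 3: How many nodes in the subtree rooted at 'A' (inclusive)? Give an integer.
Answer: 7

Derivation:
Subtree rooted at A contains: A, B, C, E, H, J, L
Count = 7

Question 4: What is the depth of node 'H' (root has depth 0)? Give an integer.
Path from root to H: K -> D -> F -> A -> H
Depth = number of edges = 4

Answer: 4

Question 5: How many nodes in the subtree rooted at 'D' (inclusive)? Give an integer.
Answer: 10

Derivation:
Subtree rooted at D contains: A, B, C, D, E, F, G, H, J, L
Count = 10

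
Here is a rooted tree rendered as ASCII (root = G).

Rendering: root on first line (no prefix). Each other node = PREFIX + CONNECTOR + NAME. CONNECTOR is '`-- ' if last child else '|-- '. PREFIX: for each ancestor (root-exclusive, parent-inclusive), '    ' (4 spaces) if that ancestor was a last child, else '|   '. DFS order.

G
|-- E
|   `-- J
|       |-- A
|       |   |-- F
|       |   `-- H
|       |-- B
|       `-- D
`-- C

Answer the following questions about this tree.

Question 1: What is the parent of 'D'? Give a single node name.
Scan adjacency: D appears as child of J

Answer: J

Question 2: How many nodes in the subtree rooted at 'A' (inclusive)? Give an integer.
Subtree rooted at A contains: A, F, H
Count = 3

Answer: 3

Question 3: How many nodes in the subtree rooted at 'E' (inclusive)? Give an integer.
Answer: 7

Derivation:
Subtree rooted at E contains: A, B, D, E, F, H, J
Count = 7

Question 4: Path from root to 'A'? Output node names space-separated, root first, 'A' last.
Answer: G E J A

Derivation:
Walk down from root: G -> E -> J -> A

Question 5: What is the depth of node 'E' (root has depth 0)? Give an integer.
Path from root to E: G -> E
Depth = number of edges = 1

Answer: 1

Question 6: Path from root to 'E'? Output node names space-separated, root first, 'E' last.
Walk down from root: G -> E

Answer: G E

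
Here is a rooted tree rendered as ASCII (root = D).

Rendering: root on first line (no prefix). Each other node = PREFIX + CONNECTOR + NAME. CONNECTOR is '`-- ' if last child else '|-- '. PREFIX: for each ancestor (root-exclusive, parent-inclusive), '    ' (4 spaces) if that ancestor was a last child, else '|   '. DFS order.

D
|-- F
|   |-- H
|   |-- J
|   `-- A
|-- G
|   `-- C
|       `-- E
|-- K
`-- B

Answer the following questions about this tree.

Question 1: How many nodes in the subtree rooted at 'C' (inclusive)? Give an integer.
Subtree rooted at C contains: C, E
Count = 2

Answer: 2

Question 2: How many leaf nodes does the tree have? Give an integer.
Leaves (nodes with no children): A, B, E, H, J, K

Answer: 6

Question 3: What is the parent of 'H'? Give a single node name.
Scan adjacency: H appears as child of F

Answer: F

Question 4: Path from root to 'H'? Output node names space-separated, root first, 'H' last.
Walk down from root: D -> F -> H

Answer: D F H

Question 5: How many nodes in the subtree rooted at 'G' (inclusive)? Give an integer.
Subtree rooted at G contains: C, E, G
Count = 3

Answer: 3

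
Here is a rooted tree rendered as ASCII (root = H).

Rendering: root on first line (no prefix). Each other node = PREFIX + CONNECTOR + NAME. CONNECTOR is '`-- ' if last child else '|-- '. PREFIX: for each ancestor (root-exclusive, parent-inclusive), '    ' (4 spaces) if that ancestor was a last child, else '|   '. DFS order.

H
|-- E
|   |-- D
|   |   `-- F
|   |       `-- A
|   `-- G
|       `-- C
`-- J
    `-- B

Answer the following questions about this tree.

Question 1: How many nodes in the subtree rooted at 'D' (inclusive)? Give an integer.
Subtree rooted at D contains: A, D, F
Count = 3

Answer: 3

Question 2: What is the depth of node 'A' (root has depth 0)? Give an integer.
Path from root to A: H -> E -> D -> F -> A
Depth = number of edges = 4

Answer: 4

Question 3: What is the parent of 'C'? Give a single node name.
Scan adjacency: C appears as child of G

Answer: G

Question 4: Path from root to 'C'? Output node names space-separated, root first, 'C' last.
Walk down from root: H -> E -> G -> C

Answer: H E G C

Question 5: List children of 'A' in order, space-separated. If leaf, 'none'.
Node A's children (from adjacency): (leaf)

Answer: none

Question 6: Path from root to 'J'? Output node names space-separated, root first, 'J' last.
Answer: H J

Derivation:
Walk down from root: H -> J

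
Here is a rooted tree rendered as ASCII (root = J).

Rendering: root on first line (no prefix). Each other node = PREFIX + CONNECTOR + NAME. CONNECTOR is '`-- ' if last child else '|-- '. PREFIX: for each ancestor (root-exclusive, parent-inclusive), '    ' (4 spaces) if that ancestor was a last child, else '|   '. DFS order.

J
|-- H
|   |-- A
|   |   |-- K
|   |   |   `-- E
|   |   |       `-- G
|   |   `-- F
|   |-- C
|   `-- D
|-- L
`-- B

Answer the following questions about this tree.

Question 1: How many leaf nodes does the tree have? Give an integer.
Answer: 6

Derivation:
Leaves (nodes with no children): B, C, D, F, G, L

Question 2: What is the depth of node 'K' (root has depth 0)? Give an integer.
Answer: 3

Derivation:
Path from root to K: J -> H -> A -> K
Depth = number of edges = 3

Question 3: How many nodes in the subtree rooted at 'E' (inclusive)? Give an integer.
Answer: 2

Derivation:
Subtree rooted at E contains: E, G
Count = 2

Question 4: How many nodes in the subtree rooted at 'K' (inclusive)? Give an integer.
Subtree rooted at K contains: E, G, K
Count = 3

Answer: 3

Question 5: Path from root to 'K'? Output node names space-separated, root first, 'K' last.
Answer: J H A K

Derivation:
Walk down from root: J -> H -> A -> K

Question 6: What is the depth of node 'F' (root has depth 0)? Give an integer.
Answer: 3

Derivation:
Path from root to F: J -> H -> A -> F
Depth = number of edges = 3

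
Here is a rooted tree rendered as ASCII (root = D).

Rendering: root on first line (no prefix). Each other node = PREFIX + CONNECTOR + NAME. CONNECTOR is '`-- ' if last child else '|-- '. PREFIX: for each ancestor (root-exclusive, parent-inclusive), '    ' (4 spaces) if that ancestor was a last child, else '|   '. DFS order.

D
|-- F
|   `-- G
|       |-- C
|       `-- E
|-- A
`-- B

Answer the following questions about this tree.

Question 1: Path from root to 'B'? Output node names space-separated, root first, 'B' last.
Walk down from root: D -> B

Answer: D B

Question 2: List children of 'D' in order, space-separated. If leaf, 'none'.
Answer: F A B

Derivation:
Node D's children (from adjacency): F, A, B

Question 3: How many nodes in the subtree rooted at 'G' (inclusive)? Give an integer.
Answer: 3

Derivation:
Subtree rooted at G contains: C, E, G
Count = 3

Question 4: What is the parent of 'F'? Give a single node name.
Answer: D

Derivation:
Scan adjacency: F appears as child of D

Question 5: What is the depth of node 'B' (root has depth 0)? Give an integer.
Answer: 1

Derivation:
Path from root to B: D -> B
Depth = number of edges = 1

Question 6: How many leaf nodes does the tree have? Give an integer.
Leaves (nodes with no children): A, B, C, E

Answer: 4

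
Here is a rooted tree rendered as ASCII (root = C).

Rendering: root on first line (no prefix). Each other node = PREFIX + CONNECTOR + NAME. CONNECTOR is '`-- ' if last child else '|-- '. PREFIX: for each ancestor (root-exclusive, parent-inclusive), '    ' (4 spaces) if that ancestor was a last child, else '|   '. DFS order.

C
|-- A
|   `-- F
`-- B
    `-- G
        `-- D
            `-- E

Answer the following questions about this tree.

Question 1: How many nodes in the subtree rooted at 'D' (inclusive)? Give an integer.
Subtree rooted at D contains: D, E
Count = 2

Answer: 2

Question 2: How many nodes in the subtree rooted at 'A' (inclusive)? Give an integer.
Answer: 2

Derivation:
Subtree rooted at A contains: A, F
Count = 2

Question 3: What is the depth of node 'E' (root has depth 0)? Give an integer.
Path from root to E: C -> B -> G -> D -> E
Depth = number of edges = 4

Answer: 4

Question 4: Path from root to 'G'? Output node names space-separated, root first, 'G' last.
Walk down from root: C -> B -> G

Answer: C B G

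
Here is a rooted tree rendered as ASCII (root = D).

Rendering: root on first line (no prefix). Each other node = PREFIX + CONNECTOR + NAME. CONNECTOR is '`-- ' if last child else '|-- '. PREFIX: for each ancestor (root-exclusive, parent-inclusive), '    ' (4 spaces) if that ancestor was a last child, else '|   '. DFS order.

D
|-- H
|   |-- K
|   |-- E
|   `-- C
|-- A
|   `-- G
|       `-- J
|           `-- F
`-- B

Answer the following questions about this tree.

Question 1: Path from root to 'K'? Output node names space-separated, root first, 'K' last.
Walk down from root: D -> H -> K

Answer: D H K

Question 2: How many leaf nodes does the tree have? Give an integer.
Answer: 5

Derivation:
Leaves (nodes with no children): B, C, E, F, K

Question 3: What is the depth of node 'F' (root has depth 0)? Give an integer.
Path from root to F: D -> A -> G -> J -> F
Depth = number of edges = 4

Answer: 4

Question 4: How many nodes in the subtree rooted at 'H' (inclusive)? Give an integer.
Answer: 4

Derivation:
Subtree rooted at H contains: C, E, H, K
Count = 4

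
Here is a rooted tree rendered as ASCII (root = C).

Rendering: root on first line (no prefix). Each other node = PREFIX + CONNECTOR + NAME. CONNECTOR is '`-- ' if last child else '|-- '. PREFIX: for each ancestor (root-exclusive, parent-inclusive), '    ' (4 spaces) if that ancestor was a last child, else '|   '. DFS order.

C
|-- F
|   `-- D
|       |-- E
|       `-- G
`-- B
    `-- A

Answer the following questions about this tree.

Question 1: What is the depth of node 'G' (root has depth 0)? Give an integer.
Path from root to G: C -> F -> D -> G
Depth = number of edges = 3

Answer: 3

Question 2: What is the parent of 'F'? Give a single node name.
Scan adjacency: F appears as child of C

Answer: C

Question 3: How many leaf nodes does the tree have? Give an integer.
Leaves (nodes with no children): A, E, G

Answer: 3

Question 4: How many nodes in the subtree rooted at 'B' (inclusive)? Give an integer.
Subtree rooted at B contains: A, B
Count = 2

Answer: 2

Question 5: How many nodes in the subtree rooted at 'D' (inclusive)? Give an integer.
Answer: 3

Derivation:
Subtree rooted at D contains: D, E, G
Count = 3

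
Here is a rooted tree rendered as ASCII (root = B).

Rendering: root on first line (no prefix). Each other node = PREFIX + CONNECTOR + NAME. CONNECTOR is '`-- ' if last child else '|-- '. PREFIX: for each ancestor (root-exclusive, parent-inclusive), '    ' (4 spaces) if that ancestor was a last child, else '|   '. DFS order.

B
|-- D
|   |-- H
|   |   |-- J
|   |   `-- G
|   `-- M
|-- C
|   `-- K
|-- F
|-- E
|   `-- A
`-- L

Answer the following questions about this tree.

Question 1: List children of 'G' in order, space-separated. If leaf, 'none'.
Node G's children (from adjacency): (leaf)

Answer: none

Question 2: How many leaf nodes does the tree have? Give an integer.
Answer: 7

Derivation:
Leaves (nodes with no children): A, F, G, J, K, L, M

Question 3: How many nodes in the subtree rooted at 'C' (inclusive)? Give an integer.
Answer: 2

Derivation:
Subtree rooted at C contains: C, K
Count = 2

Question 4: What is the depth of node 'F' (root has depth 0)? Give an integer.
Path from root to F: B -> F
Depth = number of edges = 1

Answer: 1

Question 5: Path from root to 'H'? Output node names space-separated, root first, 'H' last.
Answer: B D H

Derivation:
Walk down from root: B -> D -> H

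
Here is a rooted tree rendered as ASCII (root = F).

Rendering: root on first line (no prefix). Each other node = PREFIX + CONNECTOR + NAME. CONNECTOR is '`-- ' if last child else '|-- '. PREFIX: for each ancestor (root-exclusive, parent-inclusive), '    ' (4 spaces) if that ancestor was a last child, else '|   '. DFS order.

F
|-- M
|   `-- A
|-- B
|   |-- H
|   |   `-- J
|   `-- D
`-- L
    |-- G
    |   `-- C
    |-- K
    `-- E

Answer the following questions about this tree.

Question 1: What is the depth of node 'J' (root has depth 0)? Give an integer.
Answer: 3

Derivation:
Path from root to J: F -> B -> H -> J
Depth = number of edges = 3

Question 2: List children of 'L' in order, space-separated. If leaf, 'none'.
Node L's children (from adjacency): G, K, E

Answer: G K E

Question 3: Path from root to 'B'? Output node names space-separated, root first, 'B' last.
Walk down from root: F -> B

Answer: F B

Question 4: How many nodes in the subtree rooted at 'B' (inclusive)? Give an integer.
Subtree rooted at B contains: B, D, H, J
Count = 4

Answer: 4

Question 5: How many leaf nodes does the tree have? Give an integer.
Answer: 6

Derivation:
Leaves (nodes with no children): A, C, D, E, J, K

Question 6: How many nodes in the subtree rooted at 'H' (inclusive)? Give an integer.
Subtree rooted at H contains: H, J
Count = 2

Answer: 2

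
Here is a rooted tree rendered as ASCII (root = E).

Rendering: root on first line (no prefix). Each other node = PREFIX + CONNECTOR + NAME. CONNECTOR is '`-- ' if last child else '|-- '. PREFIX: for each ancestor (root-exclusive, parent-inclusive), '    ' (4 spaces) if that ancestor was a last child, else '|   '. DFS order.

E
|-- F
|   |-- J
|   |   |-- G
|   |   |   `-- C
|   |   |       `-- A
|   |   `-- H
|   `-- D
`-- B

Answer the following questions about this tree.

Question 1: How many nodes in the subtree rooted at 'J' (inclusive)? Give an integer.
Subtree rooted at J contains: A, C, G, H, J
Count = 5

Answer: 5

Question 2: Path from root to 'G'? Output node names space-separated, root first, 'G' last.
Answer: E F J G

Derivation:
Walk down from root: E -> F -> J -> G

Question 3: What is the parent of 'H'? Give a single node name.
Answer: J

Derivation:
Scan adjacency: H appears as child of J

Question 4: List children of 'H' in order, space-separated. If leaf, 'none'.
Answer: none

Derivation:
Node H's children (from adjacency): (leaf)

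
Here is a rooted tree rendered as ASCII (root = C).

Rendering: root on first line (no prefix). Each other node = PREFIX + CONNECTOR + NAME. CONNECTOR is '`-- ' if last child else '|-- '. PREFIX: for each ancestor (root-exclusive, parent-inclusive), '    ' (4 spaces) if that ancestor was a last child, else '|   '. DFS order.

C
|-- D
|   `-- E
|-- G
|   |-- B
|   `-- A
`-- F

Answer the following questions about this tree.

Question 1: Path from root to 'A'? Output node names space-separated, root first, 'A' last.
Answer: C G A

Derivation:
Walk down from root: C -> G -> A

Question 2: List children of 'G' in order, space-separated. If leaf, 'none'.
Node G's children (from adjacency): B, A

Answer: B A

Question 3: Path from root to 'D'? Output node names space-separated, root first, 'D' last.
Walk down from root: C -> D

Answer: C D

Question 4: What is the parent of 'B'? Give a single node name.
Answer: G

Derivation:
Scan adjacency: B appears as child of G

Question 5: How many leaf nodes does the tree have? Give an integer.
Leaves (nodes with no children): A, B, E, F

Answer: 4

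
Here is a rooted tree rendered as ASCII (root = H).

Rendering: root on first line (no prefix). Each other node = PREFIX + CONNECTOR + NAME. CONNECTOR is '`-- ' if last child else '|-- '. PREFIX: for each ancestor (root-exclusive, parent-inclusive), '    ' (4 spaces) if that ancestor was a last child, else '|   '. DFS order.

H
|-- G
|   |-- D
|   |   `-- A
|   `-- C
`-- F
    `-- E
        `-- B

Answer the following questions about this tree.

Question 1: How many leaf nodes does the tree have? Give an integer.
Answer: 3

Derivation:
Leaves (nodes with no children): A, B, C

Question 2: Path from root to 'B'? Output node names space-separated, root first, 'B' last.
Walk down from root: H -> F -> E -> B

Answer: H F E B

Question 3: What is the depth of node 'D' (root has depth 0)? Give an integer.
Answer: 2

Derivation:
Path from root to D: H -> G -> D
Depth = number of edges = 2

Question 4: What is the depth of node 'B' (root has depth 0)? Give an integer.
Answer: 3

Derivation:
Path from root to B: H -> F -> E -> B
Depth = number of edges = 3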